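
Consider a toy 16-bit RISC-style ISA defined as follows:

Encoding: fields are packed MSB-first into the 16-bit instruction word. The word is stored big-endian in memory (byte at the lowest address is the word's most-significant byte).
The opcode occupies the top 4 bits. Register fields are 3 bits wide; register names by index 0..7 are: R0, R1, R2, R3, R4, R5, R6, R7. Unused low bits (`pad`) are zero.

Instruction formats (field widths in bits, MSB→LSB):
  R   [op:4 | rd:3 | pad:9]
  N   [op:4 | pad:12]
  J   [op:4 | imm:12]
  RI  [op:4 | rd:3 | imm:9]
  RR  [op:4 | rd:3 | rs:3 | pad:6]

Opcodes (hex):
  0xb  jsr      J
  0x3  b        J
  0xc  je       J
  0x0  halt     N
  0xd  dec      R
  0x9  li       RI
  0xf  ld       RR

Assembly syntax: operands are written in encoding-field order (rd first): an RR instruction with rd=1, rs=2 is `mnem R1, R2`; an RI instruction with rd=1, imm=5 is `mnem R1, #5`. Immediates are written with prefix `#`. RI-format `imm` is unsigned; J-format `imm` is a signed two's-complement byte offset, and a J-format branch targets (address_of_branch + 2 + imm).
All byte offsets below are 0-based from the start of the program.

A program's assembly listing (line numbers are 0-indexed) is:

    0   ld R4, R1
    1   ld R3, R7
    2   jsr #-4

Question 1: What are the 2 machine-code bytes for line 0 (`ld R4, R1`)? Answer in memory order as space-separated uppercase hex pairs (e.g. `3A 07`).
F8 40

line 0 (ld): pack op=0xf:4|rd=4:3|rs=1:3|pad=0:6 = 0xf840; big→ f8 40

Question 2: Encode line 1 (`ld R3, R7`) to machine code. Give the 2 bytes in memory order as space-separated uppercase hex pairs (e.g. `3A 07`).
1. ld fields op=0xf:4|rd=3:3|rs=7:3|pad=0:6 → word f7c0h → f7 c0

F7 C0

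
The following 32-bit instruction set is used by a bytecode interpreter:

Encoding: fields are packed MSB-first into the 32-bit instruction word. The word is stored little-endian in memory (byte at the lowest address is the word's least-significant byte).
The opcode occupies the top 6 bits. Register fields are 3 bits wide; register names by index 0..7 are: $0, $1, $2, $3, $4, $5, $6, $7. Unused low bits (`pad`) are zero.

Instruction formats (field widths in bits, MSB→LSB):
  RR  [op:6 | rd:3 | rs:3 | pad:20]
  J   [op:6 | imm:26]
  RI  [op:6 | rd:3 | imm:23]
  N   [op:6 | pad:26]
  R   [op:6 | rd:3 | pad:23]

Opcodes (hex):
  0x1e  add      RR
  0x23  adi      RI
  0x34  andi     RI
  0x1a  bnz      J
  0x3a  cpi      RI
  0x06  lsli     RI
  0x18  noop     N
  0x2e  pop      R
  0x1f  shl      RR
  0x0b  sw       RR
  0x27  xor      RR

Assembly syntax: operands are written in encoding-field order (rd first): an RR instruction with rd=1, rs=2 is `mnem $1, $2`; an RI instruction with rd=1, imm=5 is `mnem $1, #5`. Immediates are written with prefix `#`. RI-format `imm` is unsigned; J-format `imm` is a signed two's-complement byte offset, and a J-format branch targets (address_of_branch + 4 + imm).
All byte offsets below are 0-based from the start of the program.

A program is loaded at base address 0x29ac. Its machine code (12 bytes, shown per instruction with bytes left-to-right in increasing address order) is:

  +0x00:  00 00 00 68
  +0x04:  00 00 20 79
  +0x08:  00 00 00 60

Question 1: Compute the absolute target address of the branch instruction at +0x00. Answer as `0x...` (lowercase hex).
0x29b0

off 0x00: read 00 00 00 68 as little → 0x68000000
  top 6b → 0x1a → bnz [J]
  imm: (w>>0)&0x3ffffff=0x0 → #0
  target = base 0x29ac + off 0x00 + 4 + imm 0 = 0x29b0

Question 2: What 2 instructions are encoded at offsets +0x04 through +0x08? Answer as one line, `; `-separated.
off 0x04: read 00 00 20 79 as little → 0x79200000
  op=0x79200000>>26=0x1e ⇒ add (RR)
  [25:23] rd=2 = $2
  [22:20] rs=2 = $2
off 0x08: read 00 00 00 60 as little → 0x60000000
  op=0x60000000>>26=0x18 ⇒ noop (N)

add $2, $2; noop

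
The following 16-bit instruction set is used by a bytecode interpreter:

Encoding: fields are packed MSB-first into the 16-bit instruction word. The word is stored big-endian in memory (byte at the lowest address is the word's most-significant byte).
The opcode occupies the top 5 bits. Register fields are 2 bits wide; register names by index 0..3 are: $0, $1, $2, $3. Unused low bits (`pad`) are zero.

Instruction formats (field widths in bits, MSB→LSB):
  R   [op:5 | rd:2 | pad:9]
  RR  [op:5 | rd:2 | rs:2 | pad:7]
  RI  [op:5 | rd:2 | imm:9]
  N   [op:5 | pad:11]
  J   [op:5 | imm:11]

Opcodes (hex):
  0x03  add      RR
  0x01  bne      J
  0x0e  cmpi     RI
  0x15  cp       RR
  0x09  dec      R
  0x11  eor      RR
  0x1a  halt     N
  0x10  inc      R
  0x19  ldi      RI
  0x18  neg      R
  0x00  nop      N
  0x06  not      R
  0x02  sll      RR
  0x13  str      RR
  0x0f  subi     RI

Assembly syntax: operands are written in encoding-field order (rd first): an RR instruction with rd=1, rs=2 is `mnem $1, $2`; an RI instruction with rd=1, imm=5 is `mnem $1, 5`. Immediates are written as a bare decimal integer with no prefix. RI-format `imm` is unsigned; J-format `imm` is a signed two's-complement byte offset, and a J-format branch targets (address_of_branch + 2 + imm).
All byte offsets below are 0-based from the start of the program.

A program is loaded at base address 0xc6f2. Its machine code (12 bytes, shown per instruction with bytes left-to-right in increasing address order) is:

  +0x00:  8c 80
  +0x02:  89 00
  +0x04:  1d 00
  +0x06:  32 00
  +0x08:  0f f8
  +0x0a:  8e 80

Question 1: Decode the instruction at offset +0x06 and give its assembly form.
not $1

+0x06: 32 00 ⇒ word 0x3200 (big)
  opcode bits[15:11]=0x6: not/R
  rd: (w>>9)&0x3=0x1 → $1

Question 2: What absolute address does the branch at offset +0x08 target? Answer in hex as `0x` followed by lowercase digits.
off 0x08: read 0f f8 as big → 0x0ff8
  opcode bits[15:11]=0x1: bne/J
  [10:0] imm=2040 (s11→-8) = -8
  target = base 0xc6f2 + off 0x08 + 2 + imm -8 = 0xc6f4

0xc6f4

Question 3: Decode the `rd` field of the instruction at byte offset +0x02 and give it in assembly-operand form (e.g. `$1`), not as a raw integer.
$0

[02] 89 00 → 0x8900
  top 5b → 0x11 → eor [RR]
  rd@[10:9]=0x0 ⇒ $0
  rs@[8:7]=0x2 ⇒ $2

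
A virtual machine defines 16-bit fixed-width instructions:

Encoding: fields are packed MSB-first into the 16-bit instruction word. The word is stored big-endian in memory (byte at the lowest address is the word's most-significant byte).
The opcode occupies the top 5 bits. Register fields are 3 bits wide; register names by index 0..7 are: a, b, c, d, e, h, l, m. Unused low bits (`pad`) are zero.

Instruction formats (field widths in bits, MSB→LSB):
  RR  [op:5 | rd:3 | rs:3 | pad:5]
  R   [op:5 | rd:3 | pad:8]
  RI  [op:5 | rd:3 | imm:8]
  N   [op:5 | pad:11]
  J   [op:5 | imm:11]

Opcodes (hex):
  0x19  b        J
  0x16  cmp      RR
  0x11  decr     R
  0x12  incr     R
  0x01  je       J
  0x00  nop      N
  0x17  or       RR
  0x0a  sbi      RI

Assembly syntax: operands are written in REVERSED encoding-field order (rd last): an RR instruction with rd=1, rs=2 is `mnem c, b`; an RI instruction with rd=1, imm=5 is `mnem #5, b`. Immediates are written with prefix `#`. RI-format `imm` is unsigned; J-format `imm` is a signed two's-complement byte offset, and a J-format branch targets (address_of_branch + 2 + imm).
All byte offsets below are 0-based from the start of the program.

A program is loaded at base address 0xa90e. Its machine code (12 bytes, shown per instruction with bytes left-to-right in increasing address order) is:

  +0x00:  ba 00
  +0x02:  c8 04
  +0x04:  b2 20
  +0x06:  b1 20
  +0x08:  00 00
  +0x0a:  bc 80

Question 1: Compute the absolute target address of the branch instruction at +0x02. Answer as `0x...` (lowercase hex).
+0x02: c8 04 ⇒ word 0xc804 (big)
  top 5b → 0x19 → b [J]
  imm@[10:0]=0x4 ⇒ #4
  target = base 0xa90e + off 0x02 + 2 + imm 4 = 0xa916

0xa916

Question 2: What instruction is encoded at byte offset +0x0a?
@+0a  big-endian(bc 80) = 0xbc80
  op=0xbc80>>11=0x17 ⇒ or (RR)
  rd: (w>>8)&0x7=0x4 → e
  rs: (w>>5)&0x7=0x4 → e

or e, e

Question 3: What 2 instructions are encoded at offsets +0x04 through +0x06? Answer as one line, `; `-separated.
+0x04: b2 20 ⇒ word 0xb220 (big)
  opcode bits[15:11]=0x16: cmp/RR
  rd@[10:8]=0x2 ⇒ c
  rs@[7:5]=0x1 ⇒ b
+0x06: b1 20 ⇒ word 0xb120 (big)
  opcode bits[15:11]=0x16: cmp/RR
  rd@[10:8]=0x1 ⇒ b
  rs@[7:5]=0x1 ⇒ b

cmp b, c; cmp b, b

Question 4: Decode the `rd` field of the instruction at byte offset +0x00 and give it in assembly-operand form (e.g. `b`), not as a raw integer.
@+00  big-endian(ba 00) = 0xba00
  top 5b → 0x17 → or [RR]
  [10:8] rd=2 = c
  [7:5] rs=0 = a

c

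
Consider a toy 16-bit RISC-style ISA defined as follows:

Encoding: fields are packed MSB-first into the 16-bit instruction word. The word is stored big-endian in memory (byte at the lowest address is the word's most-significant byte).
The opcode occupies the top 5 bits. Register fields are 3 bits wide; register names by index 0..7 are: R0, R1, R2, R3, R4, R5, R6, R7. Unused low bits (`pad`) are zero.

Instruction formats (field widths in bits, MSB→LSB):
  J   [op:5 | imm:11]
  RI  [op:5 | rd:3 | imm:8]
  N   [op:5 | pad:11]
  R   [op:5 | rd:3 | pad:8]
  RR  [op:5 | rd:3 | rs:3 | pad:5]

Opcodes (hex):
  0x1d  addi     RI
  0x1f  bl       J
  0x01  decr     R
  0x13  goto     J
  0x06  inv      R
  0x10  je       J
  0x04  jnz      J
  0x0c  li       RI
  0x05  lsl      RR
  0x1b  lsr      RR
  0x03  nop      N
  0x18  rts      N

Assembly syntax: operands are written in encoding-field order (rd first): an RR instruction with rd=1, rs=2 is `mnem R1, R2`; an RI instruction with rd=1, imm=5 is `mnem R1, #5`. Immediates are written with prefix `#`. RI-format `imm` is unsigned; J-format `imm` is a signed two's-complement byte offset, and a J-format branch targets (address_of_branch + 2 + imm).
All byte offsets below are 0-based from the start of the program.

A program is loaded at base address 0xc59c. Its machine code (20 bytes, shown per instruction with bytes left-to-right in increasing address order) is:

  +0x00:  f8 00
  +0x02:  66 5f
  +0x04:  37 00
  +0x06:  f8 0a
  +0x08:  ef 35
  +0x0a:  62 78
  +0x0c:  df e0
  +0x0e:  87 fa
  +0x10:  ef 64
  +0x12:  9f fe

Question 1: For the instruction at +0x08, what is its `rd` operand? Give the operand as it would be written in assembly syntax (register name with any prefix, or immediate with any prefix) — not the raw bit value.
R7

@+08  big-endian(ef 35) = 0xef35
  op=0xef35>>11=0x1d ⇒ addi (RI)
  [10:8] rd=7 = R7
  [7:0] imm=53 = #53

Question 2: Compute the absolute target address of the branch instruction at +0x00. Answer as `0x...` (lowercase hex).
0xc59e

@+00  big-endian(f8 00) = 0xf800
  op=0xf800>>11=0x1f ⇒ bl (J)
  [10:0] imm=0 = #0
  target = base 0xc59c + off 0x00 + 2 + imm 0 = 0xc59e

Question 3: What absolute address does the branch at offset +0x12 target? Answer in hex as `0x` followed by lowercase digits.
@+12  big-endian(9f fe) = 0x9ffe
  opcode bits[15:11]=0x13: goto/J
  imm: (w>>0)&0x7ff=0x7fe (s11→-2) → #-2
  target = base 0xc59c + off 0x12 + 2 + imm -2 = 0xc5ae

0xc5ae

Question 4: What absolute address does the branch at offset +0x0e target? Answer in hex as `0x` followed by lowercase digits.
@+0e  big-endian(87 fa) = 0x87fa
  opcode bits[15:11]=0x10: je/J
  imm@[10:0]=0x7fa (s11→-6) ⇒ #-6
  target = base 0xc59c + off 0x0e + 2 + imm -6 = 0xc5a6

0xc5a6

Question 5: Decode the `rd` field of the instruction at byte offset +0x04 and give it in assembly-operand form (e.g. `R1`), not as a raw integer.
R7

[04] 37 00 → 0x3700
  op=0x3700>>11=0x6 ⇒ inv (R)
  rd@[10:8]=0x7 ⇒ R7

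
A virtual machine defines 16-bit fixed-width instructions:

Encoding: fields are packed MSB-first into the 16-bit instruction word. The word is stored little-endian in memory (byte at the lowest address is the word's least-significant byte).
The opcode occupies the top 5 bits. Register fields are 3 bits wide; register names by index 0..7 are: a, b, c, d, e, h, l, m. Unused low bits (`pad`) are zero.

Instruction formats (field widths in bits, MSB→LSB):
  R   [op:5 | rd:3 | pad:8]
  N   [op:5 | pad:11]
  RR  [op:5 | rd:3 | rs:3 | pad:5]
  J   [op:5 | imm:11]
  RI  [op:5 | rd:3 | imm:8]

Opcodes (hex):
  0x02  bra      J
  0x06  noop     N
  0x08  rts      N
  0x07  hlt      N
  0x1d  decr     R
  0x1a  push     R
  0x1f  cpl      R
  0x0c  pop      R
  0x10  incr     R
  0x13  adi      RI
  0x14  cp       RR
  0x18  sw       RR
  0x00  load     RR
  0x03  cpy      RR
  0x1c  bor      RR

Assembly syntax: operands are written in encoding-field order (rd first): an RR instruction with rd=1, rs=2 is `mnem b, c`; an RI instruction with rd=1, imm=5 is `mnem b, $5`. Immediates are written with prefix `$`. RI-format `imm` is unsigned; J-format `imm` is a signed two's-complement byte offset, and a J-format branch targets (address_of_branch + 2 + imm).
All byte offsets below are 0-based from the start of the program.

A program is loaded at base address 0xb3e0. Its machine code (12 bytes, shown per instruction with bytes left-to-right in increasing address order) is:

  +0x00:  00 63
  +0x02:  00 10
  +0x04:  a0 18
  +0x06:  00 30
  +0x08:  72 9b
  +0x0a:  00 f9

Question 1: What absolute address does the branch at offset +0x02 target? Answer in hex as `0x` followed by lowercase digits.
[02] 00 10 → 0x1000
  top 5b → 0x2 → bra [J]
  imm@[10:0]=0x0 ⇒ $0
  target = base 0xb3e0 + off 0x02 + 2 + imm 0 = 0xb3e4

0xb3e4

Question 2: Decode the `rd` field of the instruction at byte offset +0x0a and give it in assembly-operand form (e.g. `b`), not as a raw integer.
@+0a  little-endian(00 f9) = 0xf900
  op=0xf900>>11=0x1f ⇒ cpl (R)
  [10:8] rd=1 = b

b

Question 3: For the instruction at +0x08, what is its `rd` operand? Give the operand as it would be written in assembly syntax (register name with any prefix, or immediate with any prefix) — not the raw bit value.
off 0x08: read 72 9b as little → 0x9b72
  op=0x9b72>>11=0x13 ⇒ adi (RI)
  rd: (w>>8)&0x7=0x3 → d
  imm: (w>>0)&0xff=0x72 → $114

d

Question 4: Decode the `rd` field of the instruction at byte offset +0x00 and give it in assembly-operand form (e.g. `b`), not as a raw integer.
d

off 0x00: read 00 63 as little → 0x6300
  op=0x6300>>11=0xc ⇒ pop (R)
  rd@[10:8]=0x3 ⇒ d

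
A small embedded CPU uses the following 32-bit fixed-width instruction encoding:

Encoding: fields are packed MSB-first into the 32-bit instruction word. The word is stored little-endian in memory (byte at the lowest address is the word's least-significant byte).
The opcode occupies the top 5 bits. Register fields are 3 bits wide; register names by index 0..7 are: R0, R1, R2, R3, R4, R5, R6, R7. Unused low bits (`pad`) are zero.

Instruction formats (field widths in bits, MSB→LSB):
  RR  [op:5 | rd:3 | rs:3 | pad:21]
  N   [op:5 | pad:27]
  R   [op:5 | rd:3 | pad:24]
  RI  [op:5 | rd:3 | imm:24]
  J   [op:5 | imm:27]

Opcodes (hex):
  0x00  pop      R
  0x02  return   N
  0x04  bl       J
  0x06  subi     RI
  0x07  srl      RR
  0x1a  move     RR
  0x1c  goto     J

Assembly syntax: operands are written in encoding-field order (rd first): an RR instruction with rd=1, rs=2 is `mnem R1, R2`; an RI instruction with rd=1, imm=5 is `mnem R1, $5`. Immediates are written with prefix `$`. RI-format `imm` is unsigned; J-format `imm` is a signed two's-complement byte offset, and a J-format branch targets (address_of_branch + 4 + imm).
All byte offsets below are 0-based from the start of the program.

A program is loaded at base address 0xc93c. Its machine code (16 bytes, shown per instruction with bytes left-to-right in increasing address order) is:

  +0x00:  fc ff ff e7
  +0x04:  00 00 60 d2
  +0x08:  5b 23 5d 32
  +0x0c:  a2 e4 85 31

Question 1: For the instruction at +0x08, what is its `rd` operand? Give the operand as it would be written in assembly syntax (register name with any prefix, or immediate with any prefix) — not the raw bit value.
R2

off 0x08: read 5b 23 5d 32 as little → 0x325d235b
  op=0x325d235b>>27=0x6 ⇒ subi (RI)
  [26:24] rd=2 = R2
  [23:0] imm=6103899 = $6103899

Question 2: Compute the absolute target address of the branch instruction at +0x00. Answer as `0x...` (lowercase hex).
@+00  little-endian(fc ff ff e7) = 0xe7fffffc
  op=0xe7fffffc>>27=0x1c ⇒ goto (J)
  imm: (w>>0)&0x7ffffff=0x7fffffc (s27→-4) → $-4
  target = base 0xc93c + off 0x00 + 4 + imm -4 = 0xc93c

0xc93c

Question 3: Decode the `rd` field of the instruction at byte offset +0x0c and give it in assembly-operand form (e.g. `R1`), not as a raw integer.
R1

@+0c  little-endian(a2 e4 85 31) = 0x3185e4a2
  op=0x3185e4a2>>27=0x6 ⇒ subi (RI)
  rd@[26:24]=0x1 ⇒ R1
  imm@[23:0]=0x85e4a2 ⇒ $8774818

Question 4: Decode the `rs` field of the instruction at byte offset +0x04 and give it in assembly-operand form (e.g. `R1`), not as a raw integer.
[04] 00 00 60 d2 → 0xd2600000
  top 5b → 0x1a → move [RR]
  rd: (w>>24)&0x7=0x2 → R2
  rs: (w>>21)&0x7=0x3 → R3

R3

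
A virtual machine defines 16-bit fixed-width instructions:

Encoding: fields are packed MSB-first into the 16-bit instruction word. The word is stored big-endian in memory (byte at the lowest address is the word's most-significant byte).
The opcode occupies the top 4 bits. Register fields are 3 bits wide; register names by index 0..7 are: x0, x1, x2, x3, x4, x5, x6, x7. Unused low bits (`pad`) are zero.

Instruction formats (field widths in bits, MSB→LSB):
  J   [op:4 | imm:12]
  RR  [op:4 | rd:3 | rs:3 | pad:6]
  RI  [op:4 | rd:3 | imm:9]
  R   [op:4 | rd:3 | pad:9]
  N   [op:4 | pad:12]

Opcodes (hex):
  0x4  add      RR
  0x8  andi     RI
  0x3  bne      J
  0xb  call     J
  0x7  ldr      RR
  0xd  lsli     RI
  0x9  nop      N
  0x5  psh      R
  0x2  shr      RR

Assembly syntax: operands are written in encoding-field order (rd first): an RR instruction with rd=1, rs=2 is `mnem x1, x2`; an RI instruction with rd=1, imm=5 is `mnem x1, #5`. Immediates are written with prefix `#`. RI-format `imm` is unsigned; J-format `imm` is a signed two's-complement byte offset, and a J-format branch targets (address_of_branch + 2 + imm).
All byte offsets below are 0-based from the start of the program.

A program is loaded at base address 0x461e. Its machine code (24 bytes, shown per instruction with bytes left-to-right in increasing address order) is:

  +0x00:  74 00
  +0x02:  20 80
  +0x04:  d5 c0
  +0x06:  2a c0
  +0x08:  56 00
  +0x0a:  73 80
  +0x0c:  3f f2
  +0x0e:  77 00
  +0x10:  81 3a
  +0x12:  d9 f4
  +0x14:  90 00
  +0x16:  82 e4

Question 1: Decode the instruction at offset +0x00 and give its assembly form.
ldr x2, x0

off 0x00: read 74 00 as big → 0x7400
  op=0x7400>>12=0x7 ⇒ ldr (RR)
  [11:9] rd=2 = x2
  [8:6] rs=0 = x0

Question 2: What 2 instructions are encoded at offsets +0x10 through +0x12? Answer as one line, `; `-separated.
andi x0, #314; lsli x4, #500

@+10  big-endian(81 3a) = 0x813a
  top 4b → 0x8 → andi [RI]
  rd@[11:9]=0x0 ⇒ x0
  imm@[8:0]=0x13a ⇒ #314
@+12  big-endian(d9 f4) = 0xd9f4
  top 4b → 0xd → lsli [RI]
  rd@[11:9]=0x4 ⇒ x4
  imm@[8:0]=0x1f4 ⇒ #500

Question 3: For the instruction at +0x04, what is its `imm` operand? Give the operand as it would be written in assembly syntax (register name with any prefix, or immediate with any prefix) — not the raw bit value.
+0x04: d5 c0 ⇒ word 0xd5c0 (big)
  top 4b → 0xd → lsli [RI]
  rd: (w>>9)&0x7=0x2 → x2
  imm: (w>>0)&0x1ff=0x1c0 → #448

#448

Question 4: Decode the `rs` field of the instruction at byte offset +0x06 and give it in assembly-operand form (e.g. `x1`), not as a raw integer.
x3

@+06  big-endian(2a c0) = 0x2ac0
  op=0x2ac0>>12=0x2 ⇒ shr (RR)
  [11:9] rd=5 = x5
  [8:6] rs=3 = x3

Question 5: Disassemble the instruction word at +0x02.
+0x02: 20 80 ⇒ word 0x2080 (big)
  opcode bits[15:12]=0x2: shr/RR
  rd@[11:9]=0x0 ⇒ x0
  rs@[8:6]=0x2 ⇒ x2

shr x0, x2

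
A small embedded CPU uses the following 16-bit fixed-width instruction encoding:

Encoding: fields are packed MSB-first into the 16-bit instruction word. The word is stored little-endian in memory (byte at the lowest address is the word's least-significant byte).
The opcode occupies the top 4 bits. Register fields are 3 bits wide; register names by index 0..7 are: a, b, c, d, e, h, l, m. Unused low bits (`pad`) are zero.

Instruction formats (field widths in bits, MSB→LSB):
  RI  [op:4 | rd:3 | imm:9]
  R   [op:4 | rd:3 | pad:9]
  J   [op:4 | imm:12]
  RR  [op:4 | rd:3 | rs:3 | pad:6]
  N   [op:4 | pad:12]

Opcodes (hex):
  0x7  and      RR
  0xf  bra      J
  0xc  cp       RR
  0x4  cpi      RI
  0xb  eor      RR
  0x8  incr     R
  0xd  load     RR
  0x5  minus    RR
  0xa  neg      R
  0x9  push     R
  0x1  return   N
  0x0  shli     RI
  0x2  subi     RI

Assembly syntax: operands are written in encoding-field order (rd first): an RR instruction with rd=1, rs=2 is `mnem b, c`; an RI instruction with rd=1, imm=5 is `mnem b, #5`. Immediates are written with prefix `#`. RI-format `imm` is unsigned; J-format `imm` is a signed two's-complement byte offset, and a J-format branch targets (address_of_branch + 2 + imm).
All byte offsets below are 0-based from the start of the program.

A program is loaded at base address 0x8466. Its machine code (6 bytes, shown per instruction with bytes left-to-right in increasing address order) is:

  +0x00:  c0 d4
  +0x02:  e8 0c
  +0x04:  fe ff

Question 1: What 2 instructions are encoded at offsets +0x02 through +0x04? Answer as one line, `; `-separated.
shli l, #232; bra #-2

[02] e8 0c → 0x0ce8
  opcode bits[15:12]=0x0: shli/RI
  rd@[11:9]=0x6 ⇒ l
  imm@[8:0]=0xe8 ⇒ #232
[04] fe ff → 0xfffe
  opcode bits[15:12]=0xf: bra/J
  imm@[11:0]=0xffe (s12→-2) ⇒ #-2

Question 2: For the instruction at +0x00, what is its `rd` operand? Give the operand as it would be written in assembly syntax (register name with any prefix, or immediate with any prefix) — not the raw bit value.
off 0x00: read c0 d4 as little → 0xd4c0
  opcode bits[15:12]=0xd: load/RR
  [11:9] rd=2 = c
  [8:6] rs=3 = d

c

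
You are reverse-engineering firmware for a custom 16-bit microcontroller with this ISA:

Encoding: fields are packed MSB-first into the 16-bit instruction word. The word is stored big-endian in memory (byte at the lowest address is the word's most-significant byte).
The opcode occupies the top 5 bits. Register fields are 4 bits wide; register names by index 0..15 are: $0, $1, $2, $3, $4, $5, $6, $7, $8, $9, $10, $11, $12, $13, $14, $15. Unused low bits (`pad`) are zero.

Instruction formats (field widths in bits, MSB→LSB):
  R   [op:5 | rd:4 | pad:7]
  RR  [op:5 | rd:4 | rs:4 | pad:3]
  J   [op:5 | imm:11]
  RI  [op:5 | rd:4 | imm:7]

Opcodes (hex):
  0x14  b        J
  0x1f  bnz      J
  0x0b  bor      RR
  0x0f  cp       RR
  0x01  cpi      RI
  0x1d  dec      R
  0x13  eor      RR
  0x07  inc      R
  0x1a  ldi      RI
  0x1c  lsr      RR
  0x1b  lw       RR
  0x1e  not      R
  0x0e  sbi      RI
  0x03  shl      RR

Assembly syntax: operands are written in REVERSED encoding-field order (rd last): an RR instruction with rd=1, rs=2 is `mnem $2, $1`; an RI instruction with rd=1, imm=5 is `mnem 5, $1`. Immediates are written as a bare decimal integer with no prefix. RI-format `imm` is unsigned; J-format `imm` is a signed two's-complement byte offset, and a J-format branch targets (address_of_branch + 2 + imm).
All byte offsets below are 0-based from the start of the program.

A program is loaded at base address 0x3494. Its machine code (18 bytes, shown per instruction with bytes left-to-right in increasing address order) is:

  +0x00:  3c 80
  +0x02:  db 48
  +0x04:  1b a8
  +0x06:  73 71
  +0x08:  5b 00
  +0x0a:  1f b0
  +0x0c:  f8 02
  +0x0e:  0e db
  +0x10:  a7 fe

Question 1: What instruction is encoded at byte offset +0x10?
@+10  big-endian(a7 fe) = 0xa7fe
  op=0xa7fe>>11=0x14 ⇒ b (J)
  imm@[10:0]=0x7fe (s11→-2) ⇒ -2

b -2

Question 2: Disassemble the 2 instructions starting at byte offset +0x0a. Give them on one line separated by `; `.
shl $6, $15; bnz 2

off 0x0a: read 1f b0 as big → 0x1fb0
  top 5b → 0x3 → shl [RR]
  rd@[10:7]=0xf ⇒ $15
  rs@[6:3]=0x6 ⇒ $6
off 0x0c: read f8 02 as big → 0xf802
  top 5b → 0x1f → bnz [J]
  imm@[10:0]=0x2 ⇒ 2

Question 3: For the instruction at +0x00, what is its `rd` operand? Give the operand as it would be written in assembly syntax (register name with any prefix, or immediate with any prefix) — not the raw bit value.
off 0x00: read 3c 80 as big → 0x3c80
  top 5b → 0x7 → inc [R]
  [10:7] rd=9 = $9

$9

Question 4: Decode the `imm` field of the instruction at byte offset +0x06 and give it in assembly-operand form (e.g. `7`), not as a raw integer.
+0x06: 73 71 ⇒ word 0x7371 (big)
  opcode bits[15:11]=0xe: sbi/RI
  rd: (w>>7)&0xf=0x6 → $6
  imm: (w>>0)&0x7f=0x71 → 113

113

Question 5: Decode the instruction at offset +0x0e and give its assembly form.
off 0x0e: read 0e db as big → 0x0edb
  opcode bits[15:11]=0x1: cpi/RI
  [10:7] rd=13 = $13
  [6:0] imm=91 = 91

cpi 91, $13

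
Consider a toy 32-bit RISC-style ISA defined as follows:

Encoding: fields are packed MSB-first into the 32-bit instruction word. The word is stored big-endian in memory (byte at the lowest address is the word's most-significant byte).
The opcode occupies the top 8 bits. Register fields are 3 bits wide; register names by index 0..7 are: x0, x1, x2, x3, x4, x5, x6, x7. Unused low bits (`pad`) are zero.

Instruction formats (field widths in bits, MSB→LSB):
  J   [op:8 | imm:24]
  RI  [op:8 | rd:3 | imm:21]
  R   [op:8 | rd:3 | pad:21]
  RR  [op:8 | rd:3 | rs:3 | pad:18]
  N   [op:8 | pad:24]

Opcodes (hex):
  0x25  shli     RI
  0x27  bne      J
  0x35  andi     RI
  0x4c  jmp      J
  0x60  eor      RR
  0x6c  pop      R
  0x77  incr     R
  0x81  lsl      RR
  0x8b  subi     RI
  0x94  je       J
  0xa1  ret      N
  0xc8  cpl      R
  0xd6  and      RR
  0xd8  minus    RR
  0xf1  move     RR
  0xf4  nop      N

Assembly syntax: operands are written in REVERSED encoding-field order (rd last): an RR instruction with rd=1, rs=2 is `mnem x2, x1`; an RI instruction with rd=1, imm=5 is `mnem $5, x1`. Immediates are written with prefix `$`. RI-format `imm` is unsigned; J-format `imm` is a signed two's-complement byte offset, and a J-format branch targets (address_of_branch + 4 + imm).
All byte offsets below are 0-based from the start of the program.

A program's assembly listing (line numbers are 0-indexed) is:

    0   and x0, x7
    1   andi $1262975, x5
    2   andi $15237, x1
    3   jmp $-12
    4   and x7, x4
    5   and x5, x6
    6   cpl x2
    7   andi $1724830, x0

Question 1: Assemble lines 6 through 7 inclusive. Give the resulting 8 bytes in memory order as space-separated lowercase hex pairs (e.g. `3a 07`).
c8 40 00 00 35 1a 51 9e

6. cpl fields op=0xc8:8|rd=2:3|pad=0:21 → word c8400000h → c8 40 00 00
7. andi fields op=0x35:8|rd=0:3|imm=1724830:21 → word 351a519eh → 35 1a 51 9e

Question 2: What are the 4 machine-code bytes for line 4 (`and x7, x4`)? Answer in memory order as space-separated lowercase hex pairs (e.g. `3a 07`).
line 4 (and): pack op=0xd6:8|rd=4:3|rs=7:3|pad=0:18 = 0xd69c0000; big→ d6 9c 00 00

d6 9c 00 00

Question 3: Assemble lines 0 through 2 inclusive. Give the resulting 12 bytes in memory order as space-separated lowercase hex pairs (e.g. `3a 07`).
d6 e0 00 00 35 b3 45 7f 35 20 3b 85

0. and fields op=0xd6:8|rd=7:3|rs=0:3|pad=0:18 → word d6e00000h → d6 e0 00 00
1. andi fields op=0x35:8|rd=5:3|imm=1262975:21 → word 35b3457fh → 35 b3 45 7f
2. andi fields op=0x35:8|rd=1:3|imm=15237:21 → word 35203b85h → 35 20 3b 85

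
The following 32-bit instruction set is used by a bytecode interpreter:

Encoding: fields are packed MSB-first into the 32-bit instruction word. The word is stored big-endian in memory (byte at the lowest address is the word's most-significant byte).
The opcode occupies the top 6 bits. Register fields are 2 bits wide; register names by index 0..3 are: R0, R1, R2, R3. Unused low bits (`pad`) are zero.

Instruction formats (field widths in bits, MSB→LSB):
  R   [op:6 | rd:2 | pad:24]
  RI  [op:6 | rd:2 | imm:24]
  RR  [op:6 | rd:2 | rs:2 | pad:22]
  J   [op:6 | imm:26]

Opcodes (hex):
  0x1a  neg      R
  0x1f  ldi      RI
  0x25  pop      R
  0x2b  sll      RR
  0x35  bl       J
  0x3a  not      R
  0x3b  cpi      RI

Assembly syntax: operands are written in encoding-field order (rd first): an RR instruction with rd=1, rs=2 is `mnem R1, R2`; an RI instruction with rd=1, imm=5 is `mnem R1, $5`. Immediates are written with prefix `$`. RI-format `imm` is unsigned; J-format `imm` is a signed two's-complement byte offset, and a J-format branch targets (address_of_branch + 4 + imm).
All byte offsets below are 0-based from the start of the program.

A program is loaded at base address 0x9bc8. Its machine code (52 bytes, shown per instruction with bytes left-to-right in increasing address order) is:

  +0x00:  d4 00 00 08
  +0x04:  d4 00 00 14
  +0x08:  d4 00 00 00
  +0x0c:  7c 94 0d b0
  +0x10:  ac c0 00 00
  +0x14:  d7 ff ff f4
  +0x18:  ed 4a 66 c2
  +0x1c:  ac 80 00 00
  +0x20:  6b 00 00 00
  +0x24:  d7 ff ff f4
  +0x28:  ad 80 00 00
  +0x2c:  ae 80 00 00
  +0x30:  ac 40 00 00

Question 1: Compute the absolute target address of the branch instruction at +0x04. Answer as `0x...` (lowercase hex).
@+04  big-endian(d4 00 00 14) = 0xd4000014
  op=0xd4000014>>26=0x35 ⇒ bl (J)
  imm@[25:0]=0x14 ⇒ $20
  target = base 0x9bc8 + off 0x04 + 4 + imm 20 = 0x9be4

0x9be4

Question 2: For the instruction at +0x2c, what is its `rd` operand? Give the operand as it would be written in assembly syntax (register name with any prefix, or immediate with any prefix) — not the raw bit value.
+0x2c: ae 80 00 00 ⇒ word 0xae800000 (big)
  op=0xae800000>>26=0x2b ⇒ sll (RR)
  rd@[25:24]=0x2 ⇒ R2
  rs@[23:22]=0x2 ⇒ R2

R2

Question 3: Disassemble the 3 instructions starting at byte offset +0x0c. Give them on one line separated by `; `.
off 0x0c: read 7c 94 0d b0 as big → 0x7c940db0
  op=0x7c940db0>>26=0x1f ⇒ ldi (RI)
  rd: (w>>24)&0x3=0x0 → R0
  imm: (w>>0)&0xffffff=0x940db0 → $9702832
off 0x10: read ac c0 00 00 as big → 0xacc00000
  op=0xacc00000>>26=0x2b ⇒ sll (RR)
  rd: (w>>24)&0x3=0x0 → R0
  rs: (w>>22)&0x3=0x3 → R3
off 0x14: read d7 ff ff f4 as big → 0xd7fffff4
  op=0xd7fffff4>>26=0x35 ⇒ bl (J)
  imm: (w>>0)&0x3ffffff=0x3fffff4 (s26→-12) → $-12

ldi R0, $9702832; sll R0, R3; bl $-12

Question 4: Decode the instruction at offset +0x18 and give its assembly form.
cpi R1, $4875970

+0x18: ed 4a 66 c2 ⇒ word 0xed4a66c2 (big)
  top 6b → 0x3b → cpi [RI]
  rd@[25:24]=0x1 ⇒ R1
  imm@[23:0]=0x4a66c2 ⇒ $4875970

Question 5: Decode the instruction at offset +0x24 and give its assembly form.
bl $-12

@+24  big-endian(d7 ff ff f4) = 0xd7fffff4
  op=0xd7fffff4>>26=0x35 ⇒ bl (J)
  imm: (w>>0)&0x3ffffff=0x3fffff4 (s26→-12) → $-12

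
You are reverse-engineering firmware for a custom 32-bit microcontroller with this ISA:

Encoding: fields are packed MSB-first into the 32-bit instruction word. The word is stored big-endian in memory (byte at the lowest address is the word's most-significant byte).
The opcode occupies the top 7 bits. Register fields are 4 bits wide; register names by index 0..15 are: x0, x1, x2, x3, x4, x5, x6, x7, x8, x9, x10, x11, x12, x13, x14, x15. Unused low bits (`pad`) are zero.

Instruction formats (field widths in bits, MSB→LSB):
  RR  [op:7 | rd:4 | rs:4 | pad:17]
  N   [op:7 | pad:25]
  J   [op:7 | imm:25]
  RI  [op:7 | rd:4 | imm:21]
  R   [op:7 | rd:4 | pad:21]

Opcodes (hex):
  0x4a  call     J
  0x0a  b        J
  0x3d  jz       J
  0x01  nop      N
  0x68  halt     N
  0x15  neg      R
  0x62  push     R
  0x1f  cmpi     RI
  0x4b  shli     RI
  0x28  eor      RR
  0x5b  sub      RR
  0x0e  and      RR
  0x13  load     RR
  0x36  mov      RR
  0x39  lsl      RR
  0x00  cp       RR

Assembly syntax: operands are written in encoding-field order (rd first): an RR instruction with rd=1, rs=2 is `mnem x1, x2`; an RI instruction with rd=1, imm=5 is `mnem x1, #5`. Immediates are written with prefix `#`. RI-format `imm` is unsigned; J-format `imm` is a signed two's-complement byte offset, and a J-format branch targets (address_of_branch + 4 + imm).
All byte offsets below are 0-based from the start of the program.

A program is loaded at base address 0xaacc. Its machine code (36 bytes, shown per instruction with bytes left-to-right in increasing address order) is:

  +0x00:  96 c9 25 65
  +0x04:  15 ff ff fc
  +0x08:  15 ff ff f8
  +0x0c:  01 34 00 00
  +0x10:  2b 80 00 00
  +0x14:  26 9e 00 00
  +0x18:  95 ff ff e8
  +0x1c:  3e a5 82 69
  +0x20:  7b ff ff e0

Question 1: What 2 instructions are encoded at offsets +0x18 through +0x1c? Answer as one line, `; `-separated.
call #-24; cmpi x5, #361065

+0x18: 95 ff ff e8 ⇒ word 0x95ffffe8 (big)
  op=0x95ffffe8>>25=0x4a ⇒ call (J)
  [24:0] imm=33554408 (s25→-24) = #-24
+0x1c: 3e a5 82 69 ⇒ word 0x3ea58269 (big)
  op=0x3ea58269>>25=0x1f ⇒ cmpi (RI)
  [24:21] rd=5 = x5
  [20:0] imm=361065 = #361065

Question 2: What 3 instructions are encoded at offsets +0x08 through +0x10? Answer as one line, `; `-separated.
b #-8; cp x9, x10; neg x12

@+08  big-endian(15 ff ff f8) = 0x15fffff8
  opcode bits[31:25]=0xa: b/J
  [24:0] imm=33554424 (s25→-8) = #-8
@+0c  big-endian(01 34 00 00) = 0x01340000
  opcode bits[31:25]=0x0: cp/RR
  [24:21] rd=9 = x9
  [20:17] rs=10 = x10
@+10  big-endian(2b 80 00 00) = 0x2b800000
  opcode bits[31:25]=0x15: neg/R
  [24:21] rd=12 = x12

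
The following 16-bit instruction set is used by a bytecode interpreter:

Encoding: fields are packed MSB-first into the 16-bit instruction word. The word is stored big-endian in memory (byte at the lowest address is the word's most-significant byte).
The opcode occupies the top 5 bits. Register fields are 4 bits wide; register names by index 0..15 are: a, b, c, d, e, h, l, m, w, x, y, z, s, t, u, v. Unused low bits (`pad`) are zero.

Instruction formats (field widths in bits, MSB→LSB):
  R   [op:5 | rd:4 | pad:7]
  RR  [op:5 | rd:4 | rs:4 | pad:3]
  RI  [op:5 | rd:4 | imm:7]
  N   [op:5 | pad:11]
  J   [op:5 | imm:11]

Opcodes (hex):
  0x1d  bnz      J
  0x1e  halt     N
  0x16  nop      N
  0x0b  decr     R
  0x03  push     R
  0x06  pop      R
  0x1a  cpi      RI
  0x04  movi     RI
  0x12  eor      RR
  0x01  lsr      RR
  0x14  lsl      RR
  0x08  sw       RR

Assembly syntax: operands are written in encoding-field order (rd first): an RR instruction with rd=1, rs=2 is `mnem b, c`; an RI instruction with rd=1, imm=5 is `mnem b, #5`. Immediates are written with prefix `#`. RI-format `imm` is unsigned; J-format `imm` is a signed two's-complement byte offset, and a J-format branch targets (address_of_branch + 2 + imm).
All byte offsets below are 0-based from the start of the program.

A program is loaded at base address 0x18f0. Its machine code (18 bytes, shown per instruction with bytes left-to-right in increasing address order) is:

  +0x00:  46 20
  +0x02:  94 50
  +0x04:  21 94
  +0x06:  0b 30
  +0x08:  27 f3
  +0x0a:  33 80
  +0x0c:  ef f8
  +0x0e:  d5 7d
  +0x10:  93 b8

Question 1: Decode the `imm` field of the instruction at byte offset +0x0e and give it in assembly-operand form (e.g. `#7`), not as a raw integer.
#125

@+0e  big-endian(d5 7d) = 0xd57d
  opcode bits[15:11]=0x1a: cpi/RI
  [10:7] rd=10 = y
  [6:0] imm=125 = #125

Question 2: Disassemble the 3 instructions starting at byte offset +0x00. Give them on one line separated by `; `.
[00] 46 20 → 0x4620
  top 5b → 0x8 → sw [RR]
  rd: (w>>7)&0xf=0xc → s
  rs: (w>>3)&0xf=0x4 → e
[02] 94 50 → 0x9450
  top 5b → 0x12 → eor [RR]
  rd: (w>>7)&0xf=0x8 → w
  rs: (w>>3)&0xf=0xa → y
[04] 21 94 → 0x2194
  top 5b → 0x4 → movi [RI]
  rd: (w>>7)&0xf=0x3 → d
  imm: (w>>0)&0x7f=0x14 → #20

sw s, e; eor w, y; movi d, #20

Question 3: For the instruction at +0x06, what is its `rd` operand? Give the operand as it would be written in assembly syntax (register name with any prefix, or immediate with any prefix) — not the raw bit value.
[06] 0b 30 → 0x0b30
  op=0x0b30>>11=0x1 ⇒ lsr (RR)
  rd: (w>>7)&0xf=0x6 → l
  rs: (w>>3)&0xf=0x6 → l

l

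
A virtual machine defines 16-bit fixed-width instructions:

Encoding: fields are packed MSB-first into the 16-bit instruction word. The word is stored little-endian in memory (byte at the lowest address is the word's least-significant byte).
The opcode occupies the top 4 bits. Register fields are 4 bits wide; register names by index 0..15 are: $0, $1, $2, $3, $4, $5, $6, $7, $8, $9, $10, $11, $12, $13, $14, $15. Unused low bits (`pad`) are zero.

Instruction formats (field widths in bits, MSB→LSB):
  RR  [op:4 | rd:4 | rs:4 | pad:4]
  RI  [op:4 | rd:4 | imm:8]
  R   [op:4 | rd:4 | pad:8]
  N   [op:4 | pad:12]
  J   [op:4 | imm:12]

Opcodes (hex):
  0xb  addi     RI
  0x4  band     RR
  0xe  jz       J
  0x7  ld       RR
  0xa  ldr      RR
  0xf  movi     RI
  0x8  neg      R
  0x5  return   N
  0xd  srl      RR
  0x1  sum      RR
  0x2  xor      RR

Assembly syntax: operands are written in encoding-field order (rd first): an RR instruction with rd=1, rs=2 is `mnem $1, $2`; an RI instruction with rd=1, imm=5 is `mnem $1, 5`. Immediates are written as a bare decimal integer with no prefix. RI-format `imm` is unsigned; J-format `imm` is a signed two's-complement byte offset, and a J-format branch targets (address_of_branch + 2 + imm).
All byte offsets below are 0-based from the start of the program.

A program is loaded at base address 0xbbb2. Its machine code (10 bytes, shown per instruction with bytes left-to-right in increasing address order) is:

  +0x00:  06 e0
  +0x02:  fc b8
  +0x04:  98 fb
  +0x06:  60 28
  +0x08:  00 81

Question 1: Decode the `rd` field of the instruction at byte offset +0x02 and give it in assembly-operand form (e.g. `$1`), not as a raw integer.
$8

[02] fc b8 → 0xb8fc
  opcode bits[15:12]=0xb: addi/RI
  rd@[11:8]=0x8 ⇒ $8
  imm@[7:0]=0xfc ⇒ 252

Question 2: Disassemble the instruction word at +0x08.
neg $1

+0x08: 00 81 ⇒ word 0x8100 (little)
  top 4b → 0x8 → neg [R]
  rd@[11:8]=0x1 ⇒ $1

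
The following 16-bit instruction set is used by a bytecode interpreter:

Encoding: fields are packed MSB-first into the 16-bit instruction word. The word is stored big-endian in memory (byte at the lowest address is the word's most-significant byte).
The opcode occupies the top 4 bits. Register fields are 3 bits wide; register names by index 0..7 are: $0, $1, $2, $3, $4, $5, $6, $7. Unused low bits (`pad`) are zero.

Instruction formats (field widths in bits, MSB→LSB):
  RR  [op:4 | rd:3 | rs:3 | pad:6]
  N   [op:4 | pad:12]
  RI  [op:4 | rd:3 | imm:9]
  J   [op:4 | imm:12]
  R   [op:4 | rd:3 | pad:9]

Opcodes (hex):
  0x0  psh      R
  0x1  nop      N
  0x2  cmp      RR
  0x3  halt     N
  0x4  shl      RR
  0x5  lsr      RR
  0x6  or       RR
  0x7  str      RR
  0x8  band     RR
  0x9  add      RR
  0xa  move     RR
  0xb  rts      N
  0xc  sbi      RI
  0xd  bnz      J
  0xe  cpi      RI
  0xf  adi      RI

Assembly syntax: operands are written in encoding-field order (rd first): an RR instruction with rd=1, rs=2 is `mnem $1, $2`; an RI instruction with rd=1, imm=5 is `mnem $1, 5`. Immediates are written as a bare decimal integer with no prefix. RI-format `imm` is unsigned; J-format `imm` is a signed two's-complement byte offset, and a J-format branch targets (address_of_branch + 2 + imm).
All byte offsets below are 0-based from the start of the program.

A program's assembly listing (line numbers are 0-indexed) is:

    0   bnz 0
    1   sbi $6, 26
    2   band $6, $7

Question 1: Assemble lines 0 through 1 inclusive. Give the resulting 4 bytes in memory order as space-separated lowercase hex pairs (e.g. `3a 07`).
d0 00 cc 1a

L0: bnz op=0xd:4|imm=0:12 ⇒ 0xd000 ⇒ big d0 00
L1: sbi op=0xc:4|rd=6:3|imm=26:9 ⇒ 0xcc1a ⇒ big cc 1a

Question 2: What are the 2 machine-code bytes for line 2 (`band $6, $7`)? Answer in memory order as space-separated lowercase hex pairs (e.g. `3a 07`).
8d c0

2. band fields op=0x8:4|rd=6:3|rs=7:3|pad=0:6 → word 8dc0h → 8d c0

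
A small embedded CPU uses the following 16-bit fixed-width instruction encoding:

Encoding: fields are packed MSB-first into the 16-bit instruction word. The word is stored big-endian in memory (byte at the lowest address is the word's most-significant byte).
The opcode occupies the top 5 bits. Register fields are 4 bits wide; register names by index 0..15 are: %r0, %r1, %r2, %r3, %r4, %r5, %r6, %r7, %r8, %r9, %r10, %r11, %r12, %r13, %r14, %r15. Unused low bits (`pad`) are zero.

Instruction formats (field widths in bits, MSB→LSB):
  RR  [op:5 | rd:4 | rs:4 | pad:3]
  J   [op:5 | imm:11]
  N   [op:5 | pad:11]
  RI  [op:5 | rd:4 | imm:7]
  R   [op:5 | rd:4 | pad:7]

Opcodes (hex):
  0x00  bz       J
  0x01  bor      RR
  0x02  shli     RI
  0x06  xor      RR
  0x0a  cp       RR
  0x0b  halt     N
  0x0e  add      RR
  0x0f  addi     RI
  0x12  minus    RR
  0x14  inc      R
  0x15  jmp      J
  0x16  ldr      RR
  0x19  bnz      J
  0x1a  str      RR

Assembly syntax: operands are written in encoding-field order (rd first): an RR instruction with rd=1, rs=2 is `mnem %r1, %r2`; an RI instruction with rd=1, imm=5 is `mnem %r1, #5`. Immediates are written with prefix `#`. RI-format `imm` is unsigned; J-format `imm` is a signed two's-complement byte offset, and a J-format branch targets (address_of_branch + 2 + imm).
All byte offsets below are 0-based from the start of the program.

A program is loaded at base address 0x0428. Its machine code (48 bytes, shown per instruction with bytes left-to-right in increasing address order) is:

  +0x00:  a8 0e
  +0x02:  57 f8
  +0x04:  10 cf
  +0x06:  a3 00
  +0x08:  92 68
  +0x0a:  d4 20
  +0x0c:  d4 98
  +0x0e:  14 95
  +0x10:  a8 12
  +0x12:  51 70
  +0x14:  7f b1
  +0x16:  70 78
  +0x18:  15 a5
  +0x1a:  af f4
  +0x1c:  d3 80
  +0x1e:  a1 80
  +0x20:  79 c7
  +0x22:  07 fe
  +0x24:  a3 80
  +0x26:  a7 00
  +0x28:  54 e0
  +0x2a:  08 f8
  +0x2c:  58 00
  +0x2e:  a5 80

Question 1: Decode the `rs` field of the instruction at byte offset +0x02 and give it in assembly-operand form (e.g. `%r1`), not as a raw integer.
%r15

off 0x02: read 57 f8 as big → 0x57f8
  opcode bits[15:11]=0xa: cp/RR
  rd@[10:7]=0xf ⇒ %r15
  rs@[6:3]=0xf ⇒ %r15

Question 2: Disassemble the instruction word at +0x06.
+0x06: a3 00 ⇒ word 0xa300 (big)
  top 5b → 0x14 → inc [R]
  [10:7] rd=6 = %r6

inc %r6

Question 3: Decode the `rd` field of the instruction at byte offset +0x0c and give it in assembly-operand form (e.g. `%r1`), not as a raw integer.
[0c] d4 98 → 0xd498
  op=0xd498>>11=0x1a ⇒ str (RR)
  [10:7] rd=9 = %r9
  [6:3] rs=3 = %r3

%r9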